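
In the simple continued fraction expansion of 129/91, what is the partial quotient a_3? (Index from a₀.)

129 = 1·91 + 38   →  a_0 = 1
91 = 2·38 + 15   →  a_1 = 2
38 = 2·15 + 8   →  a_2 = 2
15 = 1·8 + 7   →  a_3 = 1

1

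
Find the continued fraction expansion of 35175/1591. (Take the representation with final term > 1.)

35175 = 22·1591 + 173
1591 = 9·173 + 34
173 = 5·34 + 3
34 = 11·3 + 1
3 = 3·1 + 0  (stop)
So 35175/1591 = [22; 9, 5, 11, 3].

[22; 9, 5, 11, 3]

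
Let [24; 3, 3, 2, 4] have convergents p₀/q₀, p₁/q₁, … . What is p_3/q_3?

559/23

Using pₖ = aₖpₖ₋₁ + pₖ₋₂, qₖ = aₖqₖ₋₁ + qₖ₋₂ (with p₋₁=1, p₋₂=0, q₋₁=0, q₋₂=1):
  k=0: a=24, p=24, q=1
  k=1: a=3, p=73, q=3
  k=2: a=3, p=243, q=10
  k=3: a=2, p=559, q=23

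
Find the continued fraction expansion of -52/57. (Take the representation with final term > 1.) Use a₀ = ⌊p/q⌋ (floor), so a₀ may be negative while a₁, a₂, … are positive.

-52 = -1·57 + 5
57 = 11·5 + 2
5 = 2·2 + 1
2 = 2·1 + 0  (stop)
So -52/57 = [-1; 11, 2, 2].

[-1; 11, 2, 2]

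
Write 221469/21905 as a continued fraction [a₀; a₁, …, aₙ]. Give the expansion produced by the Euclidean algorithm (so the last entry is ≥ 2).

221469 = 10·21905 + 2419
21905 = 9·2419 + 134
2419 = 18·134 + 7
134 = 19·7 + 1
7 = 7·1 + 0  (stop)
So 221469/21905 = [10; 9, 18, 19, 7].

[10; 9, 18, 19, 7]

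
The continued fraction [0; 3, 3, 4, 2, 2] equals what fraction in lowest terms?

71/235

Using pₖ = aₖpₖ₋₁ + pₖ₋₂ and qₖ = aₖqₖ₋₁ + qₖ₋₂:
  k=0: a=0, p=0, q=1
  k=1: a=3, p=1, q=3
  k=2: a=3, p=3, q=10
  k=3: a=4, p=13, q=43
  k=4: a=2, p=29, q=96
  k=5: a=2, p=71, q=235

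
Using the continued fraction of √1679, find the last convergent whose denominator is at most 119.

√1679 = [40; 1, 39, 1, 80, …] (period length 4).
Convergents:
  p_0/q_0 = 40/1
  p_1/q_1 = 41/1
  p_2/q_2 = 1639/40
  p_3/q_3 = 1680/41
  p_4/q_4 = 136039/3320
q_3 = 41 ≤ 119 < 3320 = q_4, so the answer is 1680/41.

1680/41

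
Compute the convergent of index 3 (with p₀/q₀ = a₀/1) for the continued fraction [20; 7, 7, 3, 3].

3162/157

Using pₖ = aₖpₖ₋₁ + pₖ₋₂, qₖ = aₖqₖ₋₁ + qₖ₋₂ (with p₋₁=1, p₋₂=0, q₋₁=0, q₋₂=1):
  k=0: a=20, p=20, q=1
  k=1: a=7, p=141, q=7
  k=2: a=7, p=1007, q=50
  k=3: a=3, p=3162, q=157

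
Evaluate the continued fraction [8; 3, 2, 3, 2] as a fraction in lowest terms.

Fold from the inside: start with 2/1.
  3 + 1/2 = 7/2
  2 + 2/7 = 16/7
  3 + 7/16 = 55/16
  8 + 16/55 = 456/55

456/55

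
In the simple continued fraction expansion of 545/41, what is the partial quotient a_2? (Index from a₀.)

545 = 13·41 + 12   →  a_0 = 13
41 = 3·12 + 5   →  a_1 = 3
12 = 2·5 + 2   →  a_2 = 2

2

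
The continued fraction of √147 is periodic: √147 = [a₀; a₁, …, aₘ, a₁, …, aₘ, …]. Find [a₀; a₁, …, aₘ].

[12; 8, 24]

a₀ = ⌊√147⌋ = 12.
With m₀=0, d₀=1 and mₖ₊₁ = dₖaₖ − mₖ, dₖ₊₁ = (n − mₖ₊₁²)/dₖ, aₖ₊₁ = ⌊(a₀+mₖ₊₁)/dₖ₊₁⌋:
  k=1: m=12, d=3, a=8
  k=2: m=12, d=1, a=24
d=1 and a=2a₀=24 at k=2, so the next step gives (m, d) = (12, 3) again — its k=1 value — and the period has length 2.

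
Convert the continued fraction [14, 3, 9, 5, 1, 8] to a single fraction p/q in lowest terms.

21640/1511

Fold from the inside: start with 8/1.
  1 + 1/8 = 9/8
  5 + 8/9 = 53/9
  9 + 9/53 = 486/53
  3 + 53/486 = 1511/486
  14 + 486/1511 = 21640/1511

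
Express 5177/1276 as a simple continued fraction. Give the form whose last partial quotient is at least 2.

[4; 17, 2, 11, 1, 2]

5177 = 4×1276 + 73
1276 = 17×73 + 35
73 = 2×35 + 3
35 = 11×3 + 2
3 = 1×2 + 1
2 = 2×1 + 0  (stop)
So 5177/1276 = [4; 17, 2, 11, 1, 2].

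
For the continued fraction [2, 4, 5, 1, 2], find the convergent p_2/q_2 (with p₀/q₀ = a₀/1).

47/21

Using pₖ = aₖpₖ₋₁ + pₖ₋₂, qₖ = aₖqₖ₋₁ + qₖ₋₂ (with p₋₁=1, p₋₂=0, q₋₁=0, q₋₂=1):
  k=0: a=2, p=2, q=1
  k=1: a=4, p=9, q=4
  k=2: a=5, p=47, q=21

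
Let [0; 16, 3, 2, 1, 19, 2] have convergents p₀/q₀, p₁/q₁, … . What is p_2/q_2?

Using pₖ = aₖpₖ₋₁ + pₖ₋₂, qₖ = aₖqₖ₋₁ + qₖ₋₂ (with p₋₁=1, p₋₂=0, q₋₁=0, q₋₂=1):
  k=0: a=0, p=0, q=1
  k=1: a=16, p=1, q=16
  k=2: a=3, p=3, q=49

3/49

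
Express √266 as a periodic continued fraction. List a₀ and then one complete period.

[16; 3, 4, 3, 32]

a₀ = ⌊√266⌋ = 16.
With m₀=0, d₀=1 and mₖ₊₁ = dₖaₖ − mₖ, dₖ₊₁ = (n − mₖ₊₁²)/dₖ, aₖ₊₁ = ⌊(a₀+mₖ₊₁)/dₖ₊₁⌋:
  k=1: m=16, d=10, a=3
  k=2: m=14, d=7, a=4
  k=3: m=14, d=10, a=3
  k=4: m=16, d=1, a=32
d=1 and a=2a₀=32 at k=4, so the next step gives (m, d) = (16, 10) again — its k=1 value — and the period has length 4.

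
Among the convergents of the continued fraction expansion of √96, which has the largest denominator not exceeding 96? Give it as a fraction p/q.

√96 = [9; 1, 3, 1, 18, …] (period length 4).
Convergents:
  p_0/q_0 = 9/1
  p_1/q_1 = 10/1
  p_2/q_2 = 39/4
  p_3/q_3 = 49/5
  p_4/q_4 = 921/94
  p_5/q_5 = 970/99
q_4 = 94 ≤ 96 < 99 = q_5, so the answer is 921/94.

921/94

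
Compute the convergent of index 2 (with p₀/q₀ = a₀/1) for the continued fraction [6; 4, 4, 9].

Using pₖ = aₖpₖ₋₁ + pₖ₋₂, qₖ = aₖqₖ₋₁ + qₖ₋₂ (with p₋₁=1, p₋₂=0, q₋₁=0, q₋₂=1):
  k=0: a=6, p=6, q=1
  k=1: a=4, p=25, q=4
  k=2: a=4, p=106, q=17

106/17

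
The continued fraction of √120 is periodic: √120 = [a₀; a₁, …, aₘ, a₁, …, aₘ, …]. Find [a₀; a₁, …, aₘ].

[10; 1, 20]

a₀ = ⌊√120⌋ = 10.
With m₀=0, d₀=1 and mₖ₊₁ = dₖaₖ − mₖ, dₖ₊₁ = (n − mₖ₊₁²)/dₖ, aₖ₊₁ = ⌊(a₀+mₖ₊₁)/dₖ₊₁⌋:
  k=1: m=10, d=20, a=1
  k=2: m=10, d=1, a=20
d=1 and a=2a₀=20 at k=2, so the next step gives (m, d) = (10, 20) again — its k=1 value — and the period has length 2.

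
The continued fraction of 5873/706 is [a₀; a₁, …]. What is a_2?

5873 = 8·706 + 225   →  a_0 = 8
706 = 3·225 + 31   →  a_1 = 3
225 = 7·31 + 8   →  a_2 = 7

7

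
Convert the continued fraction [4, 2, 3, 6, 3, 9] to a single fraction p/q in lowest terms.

5739/1295

Using pₖ = aₖpₖ₋₁ + pₖ₋₂ and qₖ = aₖqₖ₋₁ + qₖ₋₂:
  k=0: a=4, p=4, q=1
  k=1: a=2, p=9, q=2
  k=2: a=3, p=31, q=7
  k=3: a=6, p=195, q=44
  k=4: a=3, p=616, q=139
  k=5: a=9, p=5739, q=1295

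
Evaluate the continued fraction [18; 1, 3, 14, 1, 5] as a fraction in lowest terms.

6789/362

Using pₖ = aₖpₖ₋₁ + pₖ₋₂ and qₖ = aₖqₖ₋₁ + qₖ₋₂:
  k=0: a=18, p=18, q=1
  k=1: a=1, p=19, q=1
  k=2: a=3, p=75, q=4
  k=3: a=14, p=1069, q=57
  k=4: a=1, p=1144, q=61
  k=5: a=5, p=6789, q=362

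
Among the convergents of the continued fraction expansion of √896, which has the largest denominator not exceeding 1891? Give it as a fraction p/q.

√896 = [29; 1, 13, 1, 58, …] (period length 4).
Convergents:
  p_0/q_0 = 29/1
  p_1/q_1 = 30/1
  p_2/q_2 = 419/14
  p_3/q_3 = 449/15
  p_4/q_4 = 26461/884
  p_5/q_5 = 26910/899
  p_6/q_6 = 376291/12571
q_5 = 899 ≤ 1891 < 12571 = q_6, so the answer is 26910/899.

26910/899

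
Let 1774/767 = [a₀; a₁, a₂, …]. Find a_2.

1774 = 2·767 + 240   →  a_0 = 2
767 = 3·240 + 47   →  a_1 = 3
240 = 5·47 + 5   →  a_2 = 5

5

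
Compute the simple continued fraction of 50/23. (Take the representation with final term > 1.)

[2; 5, 1, 3]

50 = 2·23 + 4
23 = 5·4 + 3
4 = 1·3 + 1
3 = 3·1 + 0  (stop)
So 50/23 = [2; 5, 1, 3].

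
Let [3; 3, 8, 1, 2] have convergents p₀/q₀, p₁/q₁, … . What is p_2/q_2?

83/25

Using pₖ = aₖpₖ₋₁ + pₖ₋₂, qₖ = aₖqₖ₋₁ + qₖ₋₂ (with p₋₁=1, p₋₂=0, q₋₁=0, q₋₂=1):
  k=0: a=3, p=3, q=1
  k=1: a=3, p=10, q=3
  k=2: a=8, p=83, q=25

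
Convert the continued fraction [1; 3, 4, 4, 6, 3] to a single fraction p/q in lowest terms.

1419/1084

Fold from the inside: start with 3/1.
  6 + 1/3 = 19/3
  4 + 3/19 = 79/19
  4 + 19/79 = 335/79
  3 + 79/335 = 1084/335
  1 + 335/1084 = 1419/1084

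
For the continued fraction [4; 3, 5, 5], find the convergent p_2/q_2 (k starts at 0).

69/16

Using pₖ = aₖpₖ₋₁ + pₖ₋₂, qₖ = aₖqₖ₋₁ + qₖ₋₂ (with p₋₁=1, p₋₂=0, q₋₁=0, q₋₂=1):
  k=0: a=4, p=4, q=1
  k=1: a=3, p=13, q=3
  k=2: a=5, p=69, q=16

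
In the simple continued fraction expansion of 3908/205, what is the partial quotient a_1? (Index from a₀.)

15

3908 = 19·205 + 13   →  a_0 = 19
205 = 15·13 + 10   →  a_1 = 15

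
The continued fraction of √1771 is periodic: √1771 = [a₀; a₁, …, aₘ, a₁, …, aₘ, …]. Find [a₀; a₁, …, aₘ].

a₀ = ⌊√1771⌋ = 42.
With m₀=0, d₀=1 and mₖ₊₁ = dₖaₖ − mₖ, dₖ₊₁ = (n − mₖ₊₁²)/dₖ, aₖ₊₁ = ⌊(a₀+mₖ₊₁)/dₖ₊₁⌋:
  k=1: m=42, d=7, a=12
  k=2: m=42, d=1, a=84
d=1 and a=2a₀=84 at k=2, so the next step gives (m, d) = (42, 7) again — its k=1 value — and the period has length 2.

[42; 12, 84]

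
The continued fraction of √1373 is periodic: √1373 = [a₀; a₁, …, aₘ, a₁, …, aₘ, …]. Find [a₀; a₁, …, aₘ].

a₀ = ⌊√1373⌋ = 37.
With m₀=0, d₀=1 and mₖ₊₁ = dₖaₖ − mₖ, dₖ₊₁ = (n − mₖ₊₁²)/dₖ, aₖ₊₁ = ⌊(a₀+mₖ₊₁)/dₖ₊₁⌋:
  k=1: m=37, d=4, a=18
  k=2: m=35, d=37, a=1
  k=3: m=2, d=37, a=1
  k=4: m=35, d=4, a=18
  k=5: m=37, d=1, a=74
d=1 and a=2a₀=74 at k=5, so the next step gives (m, d) = (37, 4) again — its k=1 value — and the period has length 5.

[37; 18, 1, 1, 18, 74]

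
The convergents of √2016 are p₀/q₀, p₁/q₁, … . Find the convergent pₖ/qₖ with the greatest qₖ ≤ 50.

√2016 = [44; 1, 8, 1, 88, …] (period length 4).
Convergents:
  p_0/q_0 = 44/1
  p_1/q_1 = 45/1
  p_2/q_2 = 404/9
  p_3/q_3 = 449/10
  p_4/q_4 = 39916/889
q_3 = 10 ≤ 50 < 889 = q_4, so the answer is 449/10.

449/10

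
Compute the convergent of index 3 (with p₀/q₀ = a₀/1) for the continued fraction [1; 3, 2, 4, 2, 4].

40/31

Using pₖ = aₖpₖ₋₁ + pₖ₋₂, qₖ = aₖqₖ₋₁ + qₖ₋₂ (with p₋₁=1, p₋₂=0, q₋₁=0, q₋₂=1):
  k=0: a=1, p=1, q=1
  k=1: a=3, p=4, q=3
  k=2: a=2, p=9, q=7
  k=3: a=4, p=40, q=31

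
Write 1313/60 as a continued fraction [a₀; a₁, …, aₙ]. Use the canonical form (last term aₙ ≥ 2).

[21; 1, 7, 1, 1, 3]

1313 = 21·60 + 53
60 = 1·53 + 7
53 = 7·7 + 4
7 = 1·4 + 3
4 = 1·3 + 1
3 = 3·1 + 0  (stop)
So 1313/60 = [21; 1, 7, 1, 1, 3].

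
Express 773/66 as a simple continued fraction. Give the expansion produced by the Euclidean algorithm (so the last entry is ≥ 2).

[11; 1, 2, 2, 9]

773 = 11×66 + 47
66 = 1×47 + 19
47 = 2×19 + 9
19 = 2×9 + 1
9 = 9×1 + 0  (stop)
So 773/66 = [11; 1, 2, 2, 9].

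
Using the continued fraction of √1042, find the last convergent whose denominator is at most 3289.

√1042 = [32; 3, 1, 1, 3, 64, …] (period length 5).
Convergents:
  p_0/q_0 = 32/1
  p_1/q_1 = 97/3
  p_2/q_2 = 129/4
  p_3/q_3 = 226/7
  p_4/q_4 = 807/25
  p_5/q_5 = 51874/1607
  p_6/q_6 = 156429/4846
q_5 = 1607 ≤ 3289 < 4846 = q_6, so the answer is 51874/1607.

51874/1607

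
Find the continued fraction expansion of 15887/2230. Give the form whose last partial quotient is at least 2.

[7; 8, 19, 1, 3, 1, 2]

15887 = 7×2230 + 277
2230 = 8×277 + 14
277 = 19×14 + 11
14 = 1×11 + 3
11 = 3×3 + 2
3 = 1×2 + 1
2 = 2×1 + 0  (stop)
So 15887/2230 = [7; 8, 19, 1, 3, 1, 2].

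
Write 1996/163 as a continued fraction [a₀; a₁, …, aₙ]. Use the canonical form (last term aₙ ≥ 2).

[12; 4, 13, 3]

1996 = 12*163 + 40
163 = 4*40 + 3
40 = 13*3 + 1
3 = 3*1 + 0  (stop)
So 1996/163 = [12; 4, 13, 3].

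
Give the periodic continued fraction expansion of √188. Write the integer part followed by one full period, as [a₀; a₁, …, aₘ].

a₀ = ⌊√188⌋ = 13.
With m₀=0, d₀=1 and mₖ₊₁ = dₖaₖ − mₖ, dₖ₊₁ = (n − mₖ₊₁²)/dₖ, aₖ₊₁ = ⌊(a₀+mₖ₊₁)/dₖ₊₁⌋:
  k=1: m=13, d=19, a=1
  k=2: m=6, d=8, a=2
  k=3: m=10, d=11, a=2
  k=4: m=12, d=4, a=6
  k=5: m=12, d=11, a=2
  k=6: m=10, d=8, a=2
  k=7: m=6, d=19, a=1
  k=8: m=13, d=1, a=26
d=1 and a=2a₀=26 at k=8, so the next step gives (m, d) = (13, 19) again — its k=1 value — and the period has length 8.

[13; 1, 2, 2, 6, 2, 2, 1, 26]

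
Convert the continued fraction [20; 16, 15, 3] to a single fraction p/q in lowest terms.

14826/739

Fold from the inside: start with 3/1.
  15 + 1/3 = 46/3
  16 + 3/46 = 739/46
  20 + 46/739 = 14826/739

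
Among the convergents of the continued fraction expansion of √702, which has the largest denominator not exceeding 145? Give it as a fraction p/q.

√702 = [26; 2, 52, …] (period length 2).
Convergents:
  p_0/q_0 = 26/1
  p_1/q_1 = 53/2
  p_2/q_2 = 2782/105
  p_3/q_3 = 5617/212
q_2 = 105 ≤ 145 < 212 = q_3, so the answer is 2782/105.

2782/105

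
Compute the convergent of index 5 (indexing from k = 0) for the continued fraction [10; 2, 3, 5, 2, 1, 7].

Using pₖ = aₖpₖ₋₁ + pₖ₋₂, qₖ = aₖqₖ₋₁ + qₖ₋₂ (with p₋₁=1, p₋₂=0, q₋₁=0, q₋₂=1):
  k=0: a=10, p=10, q=1
  k=1: a=2, p=21, q=2
  k=2: a=3, p=73, q=7
  k=3: a=5, p=386, q=37
  k=4: a=2, p=845, q=81
  k=5: a=1, p=1231, q=118

1231/118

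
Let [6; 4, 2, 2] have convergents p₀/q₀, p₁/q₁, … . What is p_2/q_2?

56/9

Using pₖ = aₖpₖ₋₁ + pₖ₋₂, qₖ = aₖqₖ₋₁ + qₖ₋₂ (with p₋₁=1, p₋₂=0, q₋₁=0, q₋₂=1):
  k=0: a=6, p=6, q=1
  k=1: a=4, p=25, q=4
  k=2: a=2, p=56, q=9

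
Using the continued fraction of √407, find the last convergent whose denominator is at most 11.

√407 = [20; 5, 1, 2, 1, 5, 40, …] (period length 6).
Convergents:
  p_0/q_0 = 20/1
  p_1/q_1 = 101/5
  p_2/q_2 = 121/6
  p_3/q_3 = 343/17
q_2 = 6 ≤ 11 < 17 = q_3, so the answer is 121/6.

121/6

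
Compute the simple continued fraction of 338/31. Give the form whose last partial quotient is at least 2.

[10; 1, 9, 3]

338 = 10·31 + 28
31 = 1·28 + 3
28 = 9·3 + 1
3 = 3·1 + 0  (stop)
So 338/31 = [10; 1, 9, 3].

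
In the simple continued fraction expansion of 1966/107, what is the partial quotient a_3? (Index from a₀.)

1966 = 18·107 + 40   →  a_0 = 18
107 = 2·40 + 27   →  a_1 = 2
40 = 1·27 + 13   →  a_2 = 1
27 = 2·13 + 1   →  a_3 = 2

2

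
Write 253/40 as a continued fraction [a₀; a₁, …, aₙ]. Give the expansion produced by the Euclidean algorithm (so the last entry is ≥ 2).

253 = 6*40 + 13
40 = 3*13 + 1
13 = 13*1 + 0  (stop)
So 253/40 = [6; 3, 13].

[6; 3, 13]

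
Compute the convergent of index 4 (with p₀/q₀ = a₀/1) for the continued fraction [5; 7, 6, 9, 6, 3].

12371/2407

Using pₖ = aₖpₖ₋₁ + pₖ₋₂, qₖ = aₖqₖ₋₁ + qₖ₋₂ (with p₋₁=1, p₋₂=0, q₋₁=0, q₋₂=1):
  k=0: a=5, p=5, q=1
  k=1: a=7, p=36, q=7
  k=2: a=6, p=221, q=43
  k=3: a=9, p=2025, q=394
  k=4: a=6, p=12371, q=2407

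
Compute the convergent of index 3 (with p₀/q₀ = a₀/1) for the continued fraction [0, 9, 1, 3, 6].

Using pₖ = aₖpₖ₋₁ + pₖ₋₂, qₖ = aₖqₖ₋₁ + qₖ₋₂ (with p₋₁=1, p₋₂=0, q₋₁=0, q₋₂=1):
  k=0: a=0, p=0, q=1
  k=1: a=9, p=1, q=9
  k=2: a=1, p=1, q=10
  k=3: a=3, p=4, q=39

4/39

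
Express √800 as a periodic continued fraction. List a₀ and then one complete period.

[28; 3, 1, 1, 13, 1, 1, 3, 56]

a₀ = ⌊√800⌋ = 28.
With m₀=0, d₀=1 and mₖ₊₁ = dₖaₖ − mₖ, dₖ₊₁ = (n − mₖ₊₁²)/dₖ, aₖ₊₁ = ⌊(a₀+mₖ₊₁)/dₖ₊₁⌋:
  k=1: m=28, d=16, a=3
  k=2: m=20, d=25, a=1
  k=3: m=5, d=31, a=1
  k=4: m=26, d=4, a=13
  k=5: m=26, d=31, a=1
  k=6: m=5, d=25, a=1
  k=7: m=20, d=16, a=3
  k=8: m=28, d=1, a=56
d=1 and a=2a₀=56 at k=8, so the next step gives (m, d) = (28, 16) again — its k=1 value — and the period has length 8.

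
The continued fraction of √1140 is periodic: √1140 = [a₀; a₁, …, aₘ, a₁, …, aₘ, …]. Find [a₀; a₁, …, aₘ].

[33; 1, 3, 4, 3, 1, 66]

a₀ = ⌊√1140⌋ = 33.
With m₀=0, d₀=1 and mₖ₊₁ = dₖaₖ − mₖ, dₖ₊₁ = (n − mₖ₊₁²)/dₖ, aₖ₊₁ = ⌊(a₀+mₖ₊₁)/dₖ₊₁⌋:
  k=1: m=33, d=51, a=1
  k=2: m=18, d=16, a=3
  k=3: m=30, d=15, a=4
  k=4: m=30, d=16, a=3
  k=5: m=18, d=51, a=1
  k=6: m=33, d=1, a=66
d=1 and a=2a₀=66 at k=6, so the next step gives (m, d) = (33, 51) again — its k=1 value — and the period has length 6.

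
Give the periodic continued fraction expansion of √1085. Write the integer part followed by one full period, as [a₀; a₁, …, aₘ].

a₀ = ⌊√1085⌋ = 32.
With m₀=0, d₀=1 and mₖ₊₁ = dₖaₖ − mₖ, dₖ₊₁ = (n − mₖ₊₁²)/dₖ, aₖ₊₁ = ⌊(a₀+mₖ₊₁)/dₖ₊₁⌋:
  k=1: m=32, d=61, a=1
  k=2: m=29, d=4, a=15
  k=3: m=31, d=31, a=2
  k=4: m=31, d=4, a=15
  k=5: m=29, d=61, a=1
  k=6: m=32, d=1, a=64
d=1 and a=2a₀=64 at k=6, so the next step gives (m, d) = (32, 61) again — its k=1 value — and the period has length 6.

[32; 1, 15, 2, 15, 1, 64]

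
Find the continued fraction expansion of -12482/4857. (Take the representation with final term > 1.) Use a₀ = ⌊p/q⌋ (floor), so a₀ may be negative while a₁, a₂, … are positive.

[-3; 2, 3, 13, 17, 3]

-12482 = -3*4857 + 2089
4857 = 2*2089 + 679
2089 = 3*679 + 52
679 = 13*52 + 3
52 = 17*3 + 1
3 = 3*1 + 0  (stop)
So -12482/4857 = [-3; 2, 3, 13, 17, 3].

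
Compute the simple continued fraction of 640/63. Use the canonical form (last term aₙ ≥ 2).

640 = 10·63 + 10
63 = 6·10 + 3
10 = 3·3 + 1
3 = 3·1 + 0  (stop)
So 640/63 = [10; 6, 3, 3].

[10; 6, 3, 3]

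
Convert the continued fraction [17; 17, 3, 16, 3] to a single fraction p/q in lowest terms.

44333/2599

Fold from the inside: start with 3/1.
  16 + 1/3 = 49/3
  3 + 3/49 = 150/49
  17 + 49/150 = 2599/150
  17 + 150/2599 = 44333/2599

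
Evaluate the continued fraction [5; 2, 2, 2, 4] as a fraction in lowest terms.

Fold from the inside: start with 4/1.
  2 + 1/4 = 9/4
  2 + 4/9 = 22/9
  2 + 9/22 = 53/22
  5 + 22/53 = 287/53

287/53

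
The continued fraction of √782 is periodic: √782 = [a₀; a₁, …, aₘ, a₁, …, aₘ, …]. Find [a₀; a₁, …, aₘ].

a₀ = ⌊√782⌋ = 27.
With m₀=0, d₀=1 and mₖ₊₁ = dₖaₖ − mₖ, dₖ₊₁ = (n − mₖ₊₁²)/dₖ, aₖ₊₁ = ⌊(a₀+mₖ₊₁)/dₖ₊₁⌋:
  k=1: m=27, d=53, a=1
  k=2: m=26, d=2, a=26
  k=3: m=26, d=53, a=1
  k=4: m=27, d=1, a=54
d=1 and a=2a₀=54 at k=4, so the next step gives (m, d) = (27, 53) again — its k=1 value — and the period has length 4.

[27; 1, 26, 1, 54]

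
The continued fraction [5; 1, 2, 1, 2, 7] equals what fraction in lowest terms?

Using pₖ = aₖpₖ₋₁ + pₖ₋₂ and qₖ = aₖqₖ₋₁ + qₖ₋₂:
  k=0: a=5, p=5, q=1
  k=1: a=1, p=6, q=1
  k=2: a=2, p=17, q=3
  k=3: a=1, p=23, q=4
  k=4: a=2, p=63, q=11
  k=5: a=7, p=464, q=81

464/81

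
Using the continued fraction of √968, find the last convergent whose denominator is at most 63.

1929/62

√968 = [31; 8, 1, 6, 1, 8, 62, …] (period length 6).
Convergents:
  p_0/q_0 = 31/1
  p_1/q_1 = 249/8
  p_2/q_2 = 280/9
  p_3/q_3 = 1929/62
  p_4/q_4 = 2209/71
q_3 = 62 ≤ 63 < 71 = q_4, so the answer is 1929/62.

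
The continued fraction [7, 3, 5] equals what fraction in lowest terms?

117/16

Using pₖ = aₖpₖ₋₁ + pₖ₋₂ and qₖ = aₖqₖ₋₁ + qₖ₋₂:
  k=0: a=7, p=7, q=1
  k=1: a=3, p=22, q=3
  k=2: a=5, p=117, q=16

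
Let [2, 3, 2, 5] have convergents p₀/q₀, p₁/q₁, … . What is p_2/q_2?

16/7

Using pₖ = aₖpₖ₋₁ + pₖ₋₂, qₖ = aₖqₖ₋₁ + qₖ₋₂ (with p₋₁=1, p₋₂=0, q₋₁=0, q₋₂=1):
  k=0: a=2, p=2, q=1
  k=1: a=3, p=7, q=3
  k=2: a=2, p=16, q=7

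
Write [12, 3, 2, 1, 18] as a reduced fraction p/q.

2300/187

Fold from the inside: start with 18/1.
  1 + 1/18 = 19/18
  2 + 18/19 = 56/19
  3 + 19/56 = 187/56
  12 + 56/187 = 2300/187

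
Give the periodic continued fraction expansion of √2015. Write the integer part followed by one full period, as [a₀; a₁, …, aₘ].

a₀ = ⌊√2015⌋ = 44.
With m₀=0, d₀=1 and mₖ₊₁ = dₖaₖ − mₖ, dₖ₊₁ = (n − mₖ₊₁²)/dₖ, aₖ₊₁ = ⌊(a₀+mₖ₊₁)/dₖ₊₁⌋:
  k=1: m=44, d=79, a=1
  k=2: m=35, d=10, a=7
  k=3: m=35, d=79, a=1
  k=4: m=44, d=1, a=88
d=1 and a=2a₀=88 at k=4, so the next step gives (m, d) = (44, 79) again — its k=1 value — and the period has length 4.

[44; 1, 7, 1, 88]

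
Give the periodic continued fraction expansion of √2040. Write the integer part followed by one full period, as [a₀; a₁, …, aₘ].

[45; 6, 90]

a₀ = ⌊√2040⌋ = 45.
With m₀=0, d₀=1 and mₖ₊₁ = dₖaₖ − mₖ, dₖ₊₁ = (n − mₖ₊₁²)/dₖ, aₖ₊₁ = ⌊(a₀+mₖ₊₁)/dₖ₊₁⌋:
  k=1: m=45, d=15, a=6
  k=2: m=45, d=1, a=90
d=1 and a=2a₀=90 at k=2, so the next step gives (m, d) = (45, 15) again — its k=1 value — and the period has length 2.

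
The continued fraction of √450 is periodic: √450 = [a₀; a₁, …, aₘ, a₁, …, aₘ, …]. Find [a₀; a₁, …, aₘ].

a₀ = ⌊√450⌋ = 21.

[21; 4, 1, 2, 4, 2, 1, 4, 42]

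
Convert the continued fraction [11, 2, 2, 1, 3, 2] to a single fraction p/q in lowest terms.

674/59

Fold from the inside: start with 2/1.
  3 + 1/2 = 7/2
  1 + 2/7 = 9/7
  2 + 7/9 = 25/9
  2 + 9/25 = 59/25
  11 + 25/59 = 674/59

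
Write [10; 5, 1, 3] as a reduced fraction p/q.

234/23

Using pₖ = aₖpₖ₋₁ + pₖ₋₂ and qₖ = aₖqₖ₋₁ + qₖ₋₂:
  k=0: a=10, p=10, q=1
  k=1: a=5, p=51, q=5
  k=2: a=1, p=61, q=6
  k=3: a=3, p=234, q=23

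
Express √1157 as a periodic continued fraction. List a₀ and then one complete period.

[34; 68]

a₀ = ⌊√1157⌋ = 34.
With m₀=0, d₀=1 and mₖ₊₁ = dₖaₖ − mₖ, dₖ₊₁ = (n − mₖ₊₁²)/dₖ, aₖ₊₁ = ⌊(a₀+mₖ₊₁)/dₖ₊₁⌋:
  k=1: m=34, d=1, a=68
d=1 and a=2a₀=68 at k=1, so the next step gives (m, d) = (34, 1) again — its k=1 value — and the period has length 1.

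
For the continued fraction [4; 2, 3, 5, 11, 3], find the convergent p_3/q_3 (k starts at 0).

Using pₖ = aₖpₖ₋₁ + pₖ₋₂, qₖ = aₖqₖ₋₁ + qₖ₋₂ (with p₋₁=1, p₋₂=0, q₋₁=0, q₋₂=1):
  k=0: a=4, p=4, q=1
  k=1: a=2, p=9, q=2
  k=2: a=3, p=31, q=7
  k=3: a=5, p=164, q=37

164/37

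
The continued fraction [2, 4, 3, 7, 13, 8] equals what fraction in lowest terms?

22492/10079

Fold from the inside: start with 8/1.
  13 + 1/8 = 105/8
  7 + 8/105 = 743/105
  3 + 105/743 = 2334/743
  4 + 743/2334 = 10079/2334
  2 + 2334/10079 = 22492/10079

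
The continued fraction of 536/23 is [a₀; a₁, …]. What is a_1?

3

536 = 23·23 + 7   →  a_0 = 23
23 = 3·7 + 2   →  a_1 = 3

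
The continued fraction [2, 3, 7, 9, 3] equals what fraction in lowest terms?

Using pₖ = aₖpₖ₋₁ + pₖ₋₂ and qₖ = aₖqₖ₋₁ + qₖ₋₂:
  k=0: a=2, p=2, q=1
  k=1: a=3, p=7, q=3
  k=2: a=7, p=51, q=22
  k=3: a=9, p=466, q=201
  k=4: a=3, p=1449, q=625

1449/625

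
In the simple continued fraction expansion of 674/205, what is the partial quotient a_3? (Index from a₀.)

674 = 3·205 + 59   →  a_0 = 3
205 = 3·59 + 28   →  a_1 = 3
59 = 2·28 + 3   →  a_2 = 2
28 = 9·3 + 1   →  a_3 = 9

9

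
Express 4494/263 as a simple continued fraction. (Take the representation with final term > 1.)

4494 = 17×263 + 23
263 = 11×23 + 10
23 = 2×10 + 3
10 = 3×3 + 1
3 = 3×1 + 0  (stop)
So 4494/263 = [17; 11, 2, 3, 3].

[17; 11, 2, 3, 3]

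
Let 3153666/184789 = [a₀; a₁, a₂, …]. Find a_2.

12

3153666 = 17·184789 + 12253   →  a_0 = 17
184789 = 15·12253 + 994   →  a_1 = 15
12253 = 12·994 + 325   →  a_2 = 12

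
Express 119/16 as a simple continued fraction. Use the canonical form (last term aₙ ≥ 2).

119 = 7·16 + 7
16 = 2·7 + 2
7 = 3·2 + 1
2 = 2·1 + 0  (stop)
So 119/16 = [7; 2, 3, 2].

[7; 2, 3, 2]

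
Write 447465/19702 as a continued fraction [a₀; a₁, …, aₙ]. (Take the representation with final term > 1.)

447465 = 22*19702 + 14021
19702 = 1*14021 + 5681
14021 = 2*5681 + 2659
5681 = 2*2659 + 363
2659 = 7*363 + 118
363 = 3*118 + 9
118 = 13*9 + 1
9 = 9*1 + 0  (stop)
So 447465/19702 = [22; 1, 2, 2, 7, 3, 13, 9].

[22; 1, 2, 2, 7, 3, 13, 9]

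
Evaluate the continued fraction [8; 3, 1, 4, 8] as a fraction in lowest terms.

Fold from the inside: start with 8/1.
  4 + 1/8 = 33/8
  1 + 8/33 = 41/33
  3 + 33/41 = 156/41
  8 + 41/156 = 1289/156

1289/156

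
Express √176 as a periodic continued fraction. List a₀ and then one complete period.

[13; 3, 1, 3, 26]

a₀ = ⌊√176⌋ = 13.
With m₀=0, d₀=1 and mₖ₊₁ = dₖaₖ − mₖ, dₖ₊₁ = (n − mₖ₊₁²)/dₖ, aₖ₊₁ = ⌊(a₀+mₖ₊₁)/dₖ₊₁⌋:
  k=1: m=13, d=7, a=3
  k=2: m=8, d=16, a=1
  k=3: m=8, d=7, a=3
  k=4: m=13, d=1, a=26
d=1 and a=2a₀=26 at k=4, so the next step gives (m, d) = (13, 7) again — its k=1 value — and the period has length 4.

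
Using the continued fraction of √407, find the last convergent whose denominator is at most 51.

464/23

√407 = [20; 5, 1, 2, 1, 5, 40, …] (period length 6).
Convergents:
  p_0/q_0 = 20/1
  p_1/q_1 = 101/5
  p_2/q_2 = 121/6
  p_3/q_3 = 343/17
  p_4/q_4 = 464/23
  p_5/q_5 = 2663/132
q_4 = 23 ≤ 51 < 132 = q_5, so the answer is 464/23.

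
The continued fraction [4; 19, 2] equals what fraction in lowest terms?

158/39

Using pₖ = aₖpₖ₋₁ + pₖ₋₂ and qₖ = aₖqₖ₋₁ + qₖ₋₂:
  k=0: a=4, p=4, q=1
  k=1: a=19, p=77, q=19
  k=2: a=2, p=158, q=39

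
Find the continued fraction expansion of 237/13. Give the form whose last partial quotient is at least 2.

[18; 4, 3]

237 = 18·13 + 3
13 = 4·3 + 1
3 = 3·1 + 0  (stop)
So 237/13 = [18; 4, 3].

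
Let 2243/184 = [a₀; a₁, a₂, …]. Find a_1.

5

2243 = 12·184 + 35   →  a_0 = 12
184 = 5·35 + 9   →  a_1 = 5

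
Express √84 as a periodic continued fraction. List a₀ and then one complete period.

[9; 6, 18]

a₀ = ⌊√84⌋ = 9.
With m₀=0, d₀=1 and mₖ₊₁ = dₖaₖ − mₖ, dₖ₊₁ = (n − mₖ₊₁²)/dₖ, aₖ₊₁ = ⌊(a₀+mₖ₊₁)/dₖ₊₁⌋:
  k=1: m=9, d=3, a=6
  k=2: m=9, d=1, a=18
d=1 and a=2a₀=18 at k=2, so the next step gives (m, d) = (9, 3) again — its k=1 value — and the period has length 2.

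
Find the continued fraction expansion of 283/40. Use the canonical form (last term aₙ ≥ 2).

283 = 7*40 + 3
40 = 13*3 + 1
3 = 3*1 + 0  (stop)
So 283/40 = [7; 13, 3].

[7; 13, 3]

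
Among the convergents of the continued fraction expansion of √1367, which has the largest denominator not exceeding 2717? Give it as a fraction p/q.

√1367 = [36; 1, 35, 1, 72, …] (period length 4).
Convergents:
  p_0/q_0 = 36/1
  p_1/q_1 = 37/1
  p_2/q_2 = 1331/36
  p_3/q_3 = 1368/37
  p_4/q_4 = 99827/2700
  p_5/q_5 = 101195/2737
q_4 = 2700 ≤ 2717 < 2737 = q_5, so the answer is 99827/2700.

99827/2700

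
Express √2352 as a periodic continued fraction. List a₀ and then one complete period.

a₀ = ⌊√2352⌋ = 48.
With m₀=0, d₀=1 and mₖ₊₁ = dₖaₖ − mₖ, dₖ₊₁ = (n − mₖ₊₁²)/dₖ, aₖ₊₁ = ⌊(a₀+mₖ₊₁)/dₖ₊₁⌋:
  k=1: m=48, d=48, a=2
  k=2: m=48, d=1, a=96
d=1 and a=2a₀=96 at k=2, so the next step gives (m, d) = (48, 48) again — its k=1 value — and the period has length 2.

[48; 2, 96]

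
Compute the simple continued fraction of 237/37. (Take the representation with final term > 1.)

237 = 6·37 + 15
37 = 2·15 + 7
15 = 2·7 + 1
7 = 7·1 + 0  (stop)
So 237/37 = [6; 2, 2, 7].

[6; 2, 2, 7]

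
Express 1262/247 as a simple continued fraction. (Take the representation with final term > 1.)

[5; 9, 6, 1, 3]

1262 = 5*247 + 27
247 = 9*27 + 4
27 = 6*4 + 3
4 = 1*3 + 1
3 = 3*1 + 0  (stop)
So 1262/247 = [5; 9, 6, 1, 3].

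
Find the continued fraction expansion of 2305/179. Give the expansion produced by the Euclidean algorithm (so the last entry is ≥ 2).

[12; 1, 7, 7, 3]

2305 = 12×179 + 157
179 = 1×157 + 22
157 = 7×22 + 3
22 = 7×3 + 1
3 = 3×1 + 0  (stop)
So 2305/179 = [12; 1, 7, 7, 3].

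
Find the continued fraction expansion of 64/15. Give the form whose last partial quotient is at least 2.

64 = 4*15 + 4
15 = 3*4 + 3
4 = 1*3 + 1
3 = 3*1 + 0  (stop)
So 64/15 = [4; 3, 1, 3].

[4; 3, 1, 3]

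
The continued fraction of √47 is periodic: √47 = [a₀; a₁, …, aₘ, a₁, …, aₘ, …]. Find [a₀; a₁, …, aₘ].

[6; 1, 5, 1, 12]

a₀ = ⌊√47⌋ = 6.
With m₀=0, d₀=1 and mₖ₊₁ = dₖaₖ − mₖ, dₖ₊₁ = (n − mₖ₊₁²)/dₖ, aₖ₊₁ = ⌊(a₀+mₖ₊₁)/dₖ₊₁⌋:
  k=1: m=6, d=11, a=1
  k=2: m=5, d=2, a=5
  k=3: m=5, d=11, a=1
  k=4: m=6, d=1, a=12
d=1 and a=2a₀=12 at k=4, so the next step gives (m, d) = (6, 11) again — its k=1 value — and the period has length 4.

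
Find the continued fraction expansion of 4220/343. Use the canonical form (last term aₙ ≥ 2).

[12; 3, 3, 2, 1, 4, 2]

4220 = 12·343 + 104
343 = 3·104 + 31
104 = 3·31 + 11
31 = 2·11 + 9
11 = 1·9 + 2
9 = 4·2 + 1
2 = 2·1 + 0  (stop)
So 4220/343 = [12; 3, 3, 2, 1, 4, 2].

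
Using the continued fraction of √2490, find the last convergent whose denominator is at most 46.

√2490 = [49; 1, 8, 1, 98, …] (period length 4).
Convergents:
  p_0/q_0 = 49/1
  p_1/q_1 = 50/1
  p_2/q_2 = 449/9
  p_3/q_3 = 499/10
  p_4/q_4 = 49351/989
q_3 = 10 ≤ 46 < 989 = q_4, so the answer is 499/10.

499/10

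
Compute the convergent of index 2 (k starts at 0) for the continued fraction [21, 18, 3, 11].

Using pₖ = aₖpₖ₋₁ + pₖ₋₂, qₖ = aₖqₖ₋₁ + qₖ₋₂ (with p₋₁=1, p₋₂=0, q₋₁=0, q₋₂=1):
  k=0: a=21, p=21, q=1
  k=1: a=18, p=379, q=18
  k=2: a=3, p=1158, q=55

1158/55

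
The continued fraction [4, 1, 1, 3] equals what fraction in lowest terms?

Fold from the inside: start with 3/1.
  1 + 1/3 = 4/3
  1 + 3/4 = 7/4
  4 + 4/7 = 32/7

32/7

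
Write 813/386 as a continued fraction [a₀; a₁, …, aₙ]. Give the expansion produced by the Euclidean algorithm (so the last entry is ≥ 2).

813 = 2×386 + 41
386 = 9×41 + 17
41 = 2×17 + 7
17 = 2×7 + 3
7 = 2×3 + 1
3 = 3×1 + 0  (stop)
So 813/386 = [2; 9, 2, 2, 2, 3].

[2; 9, 2, 2, 2, 3]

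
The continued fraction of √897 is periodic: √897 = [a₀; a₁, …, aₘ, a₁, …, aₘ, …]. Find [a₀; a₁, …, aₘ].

[29; 1, 18, 1, 58]

a₀ = ⌊√897⌋ = 29.
With m₀=0, d₀=1 and mₖ₊₁ = dₖaₖ − mₖ, dₖ₊₁ = (n − mₖ₊₁²)/dₖ, aₖ₊₁ = ⌊(a₀+mₖ₊₁)/dₖ₊₁⌋:
  k=1: m=29, d=56, a=1
  k=2: m=27, d=3, a=18
  k=3: m=27, d=56, a=1
  k=4: m=29, d=1, a=58
d=1 and a=2a₀=58 at k=4, so the next step gives (m, d) = (29, 56) again — its k=1 value — and the period has length 4.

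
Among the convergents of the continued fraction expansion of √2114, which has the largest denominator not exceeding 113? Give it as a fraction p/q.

√2114 = [45; 1, 44, 1, 90, …] (period length 4).
Convergents:
  p_0/q_0 = 45/1
  p_1/q_1 = 46/1
  p_2/q_2 = 2069/45
  p_3/q_3 = 2115/46
  p_4/q_4 = 192419/4185
q_3 = 46 ≤ 113 < 4185 = q_4, so the answer is 2115/46.

2115/46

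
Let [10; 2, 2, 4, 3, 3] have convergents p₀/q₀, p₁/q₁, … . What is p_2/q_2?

52/5

Using pₖ = aₖpₖ₋₁ + pₖ₋₂, qₖ = aₖqₖ₋₁ + qₖ₋₂ (with p₋₁=1, p₋₂=0, q₋₁=0, q₋₂=1):
  k=0: a=10, p=10, q=1
  k=1: a=2, p=21, q=2
  k=2: a=2, p=52, q=5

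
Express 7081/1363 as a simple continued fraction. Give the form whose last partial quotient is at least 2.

7081 = 5*1363 + 266
1363 = 5*266 + 33
266 = 8*33 + 2
33 = 16*2 + 1
2 = 2*1 + 0  (stop)
So 7081/1363 = [5; 5, 8, 16, 2].

[5; 5, 8, 16, 2]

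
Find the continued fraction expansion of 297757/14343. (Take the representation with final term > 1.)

297757 = 20×14343 + 10897
14343 = 1×10897 + 3446
10897 = 3×3446 + 559
3446 = 6×559 + 92
559 = 6×92 + 7
92 = 13×7 + 1
7 = 7×1 + 0  (stop)
So 297757/14343 = [20; 1, 3, 6, 6, 13, 7].

[20; 1, 3, 6, 6, 13, 7]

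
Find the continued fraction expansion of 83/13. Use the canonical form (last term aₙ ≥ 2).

83 = 6·13 + 5
13 = 2·5 + 3
5 = 1·3 + 2
3 = 1·2 + 1
2 = 2·1 + 0  (stop)
So 83/13 = [6; 2, 1, 1, 2].

[6; 2, 1, 1, 2]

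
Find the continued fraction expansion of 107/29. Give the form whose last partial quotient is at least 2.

107 = 3·29 + 20
29 = 1·20 + 9
20 = 2·9 + 2
9 = 4·2 + 1
2 = 2·1 + 0  (stop)
So 107/29 = [3; 1, 2, 4, 2].

[3; 1, 2, 4, 2]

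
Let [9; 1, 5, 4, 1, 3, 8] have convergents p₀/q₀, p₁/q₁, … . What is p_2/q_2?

59/6

Using pₖ = aₖpₖ₋₁ + pₖ₋₂, qₖ = aₖqₖ₋₁ + qₖ₋₂ (with p₋₁=1, p₋₂=0, q₋₁=0, q₋₂=1):
  k=0: a=9, p=9, q=1
  k=1: a=1, p=10, q=1
  k=2: a=5, p=59, q=6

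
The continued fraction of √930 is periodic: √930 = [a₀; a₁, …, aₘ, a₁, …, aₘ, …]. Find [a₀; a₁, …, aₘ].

[30; 2, 60]

a₀ = ⌊√930⌋ = 30.
With m₀=0, d₀=1 and mₖ₊₁ = dₖaₖ − mₖ, dₖ₊₁ = (n − mₖ₊₁²)/dₖ, aₖ₊₁ = ⌊(a₀+mₖ₊₁)/dₖ₊₁⌋:
  k=1: m=30, d=30, a=2
  k=2: m=30, d=1, a=60
d=1 and a=2a₀=60 at k=2, so the next step gives (m, d) = (30, 30) again — its k=1 value — and the period has length 2.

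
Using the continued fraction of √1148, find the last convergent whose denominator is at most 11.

√1148 = [33; 1, 7, 2, 16, 2, 7, 1, 66, …] (period length 8).
Convergents:
  p_0/q_0 = 33/1
  p_1/q_1 = 34/1
  p_2/q_2 = 271/8
  p_3/q_3 = 576/17
q_2 = 8 ≤ 11 < 17 = q_3, so the answer is 271/8.

271/8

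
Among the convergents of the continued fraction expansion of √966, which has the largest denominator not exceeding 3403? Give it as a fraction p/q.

√966 = [31; 12, 2, 2, 2, 12, 62, …] (period length 6).
Convergents:
  p_0/q_0 = 31/1
  p_1/q_1 = 373/12
  p_2/q_2 = 777/25
  p_3/q_3 = 1927/62
  p_4/q_4 = 4631/149
  p_5/q_5 = 57499/1850
  p_6/q_6 = 3569569/114849
q_5 = 1850 ≤ 3403 < 114849 = q_6, so the answer is 57499/1850.

57499/1850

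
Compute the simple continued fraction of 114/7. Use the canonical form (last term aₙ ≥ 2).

114 = 16*7 + 2
7 = 3*2 + 1
2 = 2*1 + 0  (stop)
So 114/7 = [16; 3, 2].

[16; 3, 2]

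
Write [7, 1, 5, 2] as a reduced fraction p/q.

Using pₖ = aₖpₖ₋₁ + pₖ₋₂ and qₖ = aₖqₖ₋₁ + qₖ₋₂:
  k=0: a=7, p=7, q=1
  k=1: a=1, p=8, q=1
  k=2: a=5, p=47, q=6
  k=3: a=2, p=102, q=13

102/13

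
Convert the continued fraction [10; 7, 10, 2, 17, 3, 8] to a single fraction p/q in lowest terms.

672263/66292

Using pₖ = aₖpₖ₋₁ + pₖ₋₂ and qₖ = aₖqₖ₋₁ + qₖ₋₂:
  k=0: a=10, p=10, q=1
  k=1: a=7, p=71, q=7
  k=2: a=10, p=720, q=71
  k=3: a=2, p=1511, q=149
  k=4: a=17, p=26407, q=2604
  k=5: a=3, p=80732, q=7961
  k=6: a=8, p=672263, q=66292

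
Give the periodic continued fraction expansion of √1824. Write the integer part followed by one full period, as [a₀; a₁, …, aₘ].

a₀ = ⌊√1824⌋ = 42.
With m₀=0, d₀=1 and mₖ₊₁ = dₖaₖ − mₖ, dₖ₊₁ = (n − mₖ₊₁²)/dₖ, aₖ₊₁ = ⌊(a₀+mₖ₊₁)/dₖ₊₁⌋:
  k=1: m=42, d=60, a=1
  k=2: m=18, d=25, a=2
  k=3: m=32, d=32, a=2
  k=4: m=32, d=25, a=2
  k=5: m=18, d=60, a=1
  k=6: m=42, d=1, a=84
d=1 and a=2a₀=84 at k=6, so the next step gives (m, d) = (42, 60) again — its k=1 value — and the period has length 6.

[42; 1, 2, 2, 2, 1, 84]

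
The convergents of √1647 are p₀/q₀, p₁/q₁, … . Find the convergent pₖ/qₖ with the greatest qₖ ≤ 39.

487/12

√1647 = [40; 1, 1, 2, 1, 1, 80, …] (period length 6).
Convergents:
  p_0/q_0 = 40/1
  p_1/q_1 = 41/1
  p_2/q_2 = 81/2
  p_3/q_3 = 203/5
  p_4/q_4 = 284/7
  p_5/q_5 = 487/12
  p_6/q_6 = 39244/967
q_5 = 12 ≤ 39 < 967 = q_6, so the answer is 487/12.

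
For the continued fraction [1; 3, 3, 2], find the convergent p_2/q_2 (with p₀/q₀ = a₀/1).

Using pₖ = aₖpₖ₋₁ + pₖ₋₂, qₖ = aₖqₖ₋₁ + qₖ₋₂ (with p₋₁=1, p₋₂=0, q₋₁=0, q₋₂=1):
  k=0: a=1, p=1, q=1
  k=1: a=3, p=4, q=3
  k=2: a=3, p=13, q=10

13/10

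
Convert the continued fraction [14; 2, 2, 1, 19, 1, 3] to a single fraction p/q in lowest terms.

8267/573

Using pₖ = aₖpₖ₋₁ + pₖ₋₂ and qₖ = aₖqₖ₋₁ + qₖ₋₂:
  k=0: a=14, p=14, q=1
  k=1: a=2, p=29, q=2
  k=2: a=2, p=72, q=5
  k=3: a=1, p=101, q=7
  k=4: a=19, p=1991, q=138
  k=5: a=1, p=2092, q=145
  k=6: a=3, p=8267, q=573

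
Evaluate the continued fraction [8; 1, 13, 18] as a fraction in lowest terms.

Using pₖ = aₖpₖ₋₁ + pₖ₋₂ and qₖ = aₖqₖ₋₁ + qₖ₋₂:
  k=0: a=8, p=8, q=1
  k=1: a=1, p=9, q=1
  k=2: a=13, p=125, q=14
  k=3: a=18, p=2259, q=253

2259/253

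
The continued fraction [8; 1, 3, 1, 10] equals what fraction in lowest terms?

Using pₖ = aₖpₖ₋₁ + pₖ₋₂ and qₖ = aₖqₖ₋₁ + qₖ₋₂:
  k=0: a=8, p=8, q=1
  k=1: a=1, p=9, q=1
  k=2: a=3, p=35, q=4
  k=3: a=1, p=44, q=5
  k=4: a=10, p=475, q=54

475/54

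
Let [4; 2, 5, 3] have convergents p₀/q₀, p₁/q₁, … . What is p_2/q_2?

49/11

Using pₖ = aₖpₖ₋₁ + pₖ₋₂, qₖ = aₖqₖ₋₁ + qₖ₋₂ (with p₋₁=1, p₋₂=0, q₋₁=0, q₋₂=1):
  k=0: a=4, p=4, q=1
  k=1: a=2, p=9, q=2
  k=2: a=5, p=49, q=11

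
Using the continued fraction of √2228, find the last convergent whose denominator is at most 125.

√2228 = [47; 4, 1, 22, 1, 4, 94, …] (period length 6).
Convergents:
  p_0/q_0 = 47/1
  p_1/q_1 = 189/4
  p_2/q_2 = 236/5
  p_3/q_3 = 5381/114
  p_4/q_4 = 5617/119
  p_5/q_5 = 27849/590
q_4 = 119 ≤ 125 < 590 = q_5, so the answer is 5617/119.

5617/119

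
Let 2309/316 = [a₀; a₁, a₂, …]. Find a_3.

2309 = 7·316 + 97   →  a_0 = 7
316 = 3·97 + 25   →  a_1 = 3
97 = 3·25 + 22   →  a_2 = 3
25 = 1·22 + 3   →  a_3 = 1

1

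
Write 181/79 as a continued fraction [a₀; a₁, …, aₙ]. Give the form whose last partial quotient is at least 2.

181 = 2·79 + 23
79 = 3·23 + 10
23 = 2·10 + 3
10 = 3·3 + 1
3 = 3·1 + 0  (stop)
So 181/79 = [2; 3, 2, 3, 3].

[2; 3, 2, 3, 3]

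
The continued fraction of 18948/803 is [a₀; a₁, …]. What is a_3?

18948 = 23·803 + 479   →  a_0 = 23
803 = 1·479 + 324   →  a_1 = 1
479 = 1·324 + 155   →  a_2 = 1
324 = 2·155 + 14   →  a_3 = 2

2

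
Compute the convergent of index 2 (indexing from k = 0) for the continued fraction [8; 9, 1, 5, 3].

81/10

Using pₖ = aₖpₖ₋₁ + pₖ₋₂, qₖ = aₖqₖ₋₁ + qₖ₋₂ (with p₋₁=1, p₋₂=0, q₋₁=0, q₋₂=1):
  k=0: a=8, p=8, q=1
  k=1: a=9, p=73, q=9
  k=2: a=1, p=81, q=10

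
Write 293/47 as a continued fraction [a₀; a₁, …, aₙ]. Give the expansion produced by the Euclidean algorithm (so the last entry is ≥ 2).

[6; 4, 3, 1, 2]

293 = 6*47 + 11
47 = 4*11 + 3
11 = 3*3 + 2
3 = 1*2 + 1
2 = 2*1 + 0  (stop)
So 293/47 = [6; 4, 3, 1, 2].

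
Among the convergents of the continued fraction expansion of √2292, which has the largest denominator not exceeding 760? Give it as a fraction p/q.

√2292 = [47; 1, 6, 1, 94, …] (period length 4).
Convergents:
  p_0/q_0 = 47/1
  p_1/q_1 = 48/1
  p_2/q_2 = 335/7
  p_3/q_3 = 383/8
  p_4/q_4 = 36337/759
  p_5/q_5 = 36720/767
q_4 = 759 ≤ 760 < 767 = q_5, so the answer is 36337/759.

36337/759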